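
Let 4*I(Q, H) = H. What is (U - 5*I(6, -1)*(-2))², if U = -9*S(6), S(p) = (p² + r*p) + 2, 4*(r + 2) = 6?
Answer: 403225/4 ≈ 1.0081e+5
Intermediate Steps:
r = -½ (r = -2 + (¼)*6 = -2 + 3/2 = -½ ≈ -0.50000)
I(Q, H) = H/4
S(p) = 2 + p² - p/2 (S(p) = (p² - p/2) + 2 = 2 + p² - p/2)
U = -315 (U = -9*(2 + 6² - ½*6) = -9*(2 + 36 - 3) = -9*35 = -315)
(U - 5*I(6, -1)*(-2))² = (-315 - 5*(-1)/4*(-2))² = (-315 - 5*(-¼)*(-2))² = (-315 + (5/4)*(-2))² = (-315 - 5/2)² = (-635/2)² = 403225/4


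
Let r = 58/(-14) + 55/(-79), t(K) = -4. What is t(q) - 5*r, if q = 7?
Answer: 11168/553 ≈ 20.195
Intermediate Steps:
r = -2676/553 (r = 58*(-1/14) + 55*(-1/79) = -29/7 - 55/79 = -2676/553 ≈ -4.8391)
t(q) - 5*r = -4 - 5*(-2676/553) = -4 + 13380/553 = 11168/553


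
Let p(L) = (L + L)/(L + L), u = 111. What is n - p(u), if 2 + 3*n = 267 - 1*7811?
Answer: -7549/3 ≈ -2516.3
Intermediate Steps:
p(L) = 1 (p(L) = (2*L)/((2*L)) = (2*L)*(1/(2*L)) = 1)
n = -7546/3 (n = -⅔ + (267 - 1*7811)/3 = -⅔ + (267 - 7811)/3 = -⅔ + (⅓)*(-7544) = -⅔ - 7544/3 = -7546/3 ≈ -2515.3)
n - p(u) = -7546/3 - 1*1 = -7546/3 - 1 = -7549/3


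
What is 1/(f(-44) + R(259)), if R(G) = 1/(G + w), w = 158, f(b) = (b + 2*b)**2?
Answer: 417/7265809 ≈ 5.7392e-5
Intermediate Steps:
f(b) = 9*b**2 (f(b) = (3*b)**2 = 9*b**2)
R(G) = 1/(158 + G) (R(G) = 1/(G + 158) = 1/(158 + G))
1/(f(-44) + R(259)) = 1/(9*(-44)**2 + 1/(158 + 259)) = 1/(9*1936 + 1/417) = 1/(17424 + 1/417) = 1/(7265809/417) = 417/7265809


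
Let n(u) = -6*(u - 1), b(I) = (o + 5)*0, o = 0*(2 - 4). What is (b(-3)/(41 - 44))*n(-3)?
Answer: 0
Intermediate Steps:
o = 0 (o = 0*(-2) = 0)
b(I) = 0 (b(I) = (0 + 5)*0 = 5*0 = 0)
n(u) = 6 - 6*u (n(u) = -6*(-1 + u) = 6 - 6*u)
(b(-3)/(41 - 44))*n(-3) = (0/(41 - 44))*(6 - 6*(-3)) = (0/(-3))*(6 + 18) = -⅓*0*24 = 0*24 = 0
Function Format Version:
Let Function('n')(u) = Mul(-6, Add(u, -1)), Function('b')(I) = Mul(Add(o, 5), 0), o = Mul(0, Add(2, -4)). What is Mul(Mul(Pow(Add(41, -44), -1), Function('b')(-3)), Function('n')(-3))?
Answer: 0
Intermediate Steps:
o = 0 (o = Mul(0, -2) = 0)
Function('b')(I) = 0 (Function('b')(I) = Mul(Add(0, 5), 0) = Mul(5, 0) = 0)
Function('n')(u) = Add(6, Mul(-6, u)) (Function('n')(u) = Mul(-6, Add(-1, u)) = Add(6, Mul(-6, u)))
Mul(Mul(Pow(Add(41, -44), -1), Function('b')(-3)), Function('n')(-3)) = Mul(Mul(Pow(Add(41, -44), -1), 0), Add(6, Mul(-6, -3))) = Mul(Mul(Pow(-3, -1), 0), Add(6, 18)) = Mul(Mul(Rational(-1, 3), 0), 24) = Mul(0, 24) = 0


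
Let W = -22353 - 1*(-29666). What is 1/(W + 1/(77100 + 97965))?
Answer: 175065/1280250346 ≈ 0.00013674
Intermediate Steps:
W = 7313 (W = -22353 + 29666 = 7313)
1/(W + 1/(77100 + 97965)) = 1/(7313 + 1/(77100 + 97965)) = 1/(7313 + 1/175065) = 1/(1280250346/175065) = 175065/1280250346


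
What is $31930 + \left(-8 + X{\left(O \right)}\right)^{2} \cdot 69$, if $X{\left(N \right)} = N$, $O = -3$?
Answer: $40279$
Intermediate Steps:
$31930 + \left(-8 + X{\left(O \right)}\right)^{2} \cdot 69 = 31930 + \left(-8 - 3\right)^{2} \cdot 69 = 31930 + \left(-11\right)^{2} \cdot 69 = 31930 + 121 \cdot 69 = 31930 + 8349 = 40279$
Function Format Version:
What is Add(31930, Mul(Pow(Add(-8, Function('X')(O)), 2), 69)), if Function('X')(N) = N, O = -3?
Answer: 40279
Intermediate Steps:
Add(31930, Mul(Pow(Add(-8, Function('X')(O)), 2), 69)) = Add(31930, Mul(Pow(Add(-8, -3), 2), 69)) = Add(31930, Mul(Pow(-11, 2), 69)) = Add(31930, Mul(121, 69)) = Add(31930, 8349) = 40279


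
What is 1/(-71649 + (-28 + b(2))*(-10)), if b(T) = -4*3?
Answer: -1/71249 ≈ -1.4035e-5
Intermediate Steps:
b(T) = -12
1/(-71649 + (-28 + b(2))*(-10)) = 1/(-71649 + (-28 - 12)*(-10)) = 1/(-71649 - 40*(-10)) = 1/(-71649 + 400) = 1/(-71249) = -1/71249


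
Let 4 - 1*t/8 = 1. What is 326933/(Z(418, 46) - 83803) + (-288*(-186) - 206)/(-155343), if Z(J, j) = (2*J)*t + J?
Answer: -18055229407/3278824701 ≈ -5.5066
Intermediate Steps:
t = 24 (t = 32 - 8*1 = 32 - 8 = 24)
Z(J, j) = 49*J (Z(J, j) = (2*J)*24 + J = 48*J + J = 49*J)
326933/(Z(418, 46) - 83803) + (-288*(-186) - 206)/(-155343) = 326933/(49*418 - 83803) + (-288*(-186) - 206)/(-155343) = 326933/(20482 - 83803) + (53568 - 206)*(-1/155343) = 326933/(-63321) + 53362*(-1/155343) = 326933*(-1/63321) - 53362/155343 = -326933/63321 - 53362/155343 = -18055229407/3278824701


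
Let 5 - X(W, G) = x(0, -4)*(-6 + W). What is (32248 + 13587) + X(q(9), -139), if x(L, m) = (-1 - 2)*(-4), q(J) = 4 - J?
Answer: 45972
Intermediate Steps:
x(L, m) = 12 (x(L, m) = -3*(-4) = 12)
X(W, G) = 77 - 12*W (X(W, G) = 5 - 12*(-6 + W) = 5 - (-72 + 12*W) = 5 + (72 - 12*W) = 77 - 12*W)
(32248 + 13587) + X(q(9), -139) = (32248 + 13587) + (77 - 12*(4 - 1*9)) = 45835 + (77 - 12*(4 - 9)) = 45835 + (77 - 12*(-5)) = 45835 + (77 + 60) = 45835 + 137 = 45972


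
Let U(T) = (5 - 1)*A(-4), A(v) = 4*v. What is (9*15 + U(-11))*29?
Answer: 2059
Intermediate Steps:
U(T) = -64 (U(T) = (5 - 1)*(4*(-4)) = 4*(-16) = -64)
(9*15 + U(-11))*29 = (9*15 - 64)*29 = (135 - 64)*29 = 71*29 = 2059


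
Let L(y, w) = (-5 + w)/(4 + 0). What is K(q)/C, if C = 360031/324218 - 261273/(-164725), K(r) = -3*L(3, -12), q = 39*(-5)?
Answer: 1361873656275/288031031978 ≈ 4.7282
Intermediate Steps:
L(y, w) = -5/4 + w/4 (L(y, w) = (-5 + w)/4 = (-5 + w)*(¼) = -5/4 + w/4)
q = -195
K(r) = 51/4 (K(r) = -3*(-5/4 + (¼)*(-12)) = -3*(-5/4 - 3) = -3*(-17/4) = 51/4)
C = 144015515989/53406810050 (C = 360031*(1/324218) - 261273*(-1/164725) = 360031/324218 + 261273/164725 = 144015515989/53406810050 ≈ 2.6966)
K(q)/C = 51/(4*(144015515989/53406810050)) = (51/4)*(53406810050/144015515989) = 1361873656275/288031031978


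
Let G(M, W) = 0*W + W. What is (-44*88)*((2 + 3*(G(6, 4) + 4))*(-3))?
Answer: 302016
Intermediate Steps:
G(M, W) = W (G(M, W) = 0 + W = W)
(-44*88)*((2 + 3*(G(6, 4) + 4))*(-3)) = (-44*88)*((2 + 3*(4 + 4))*(-3)) = -3872*(2 + 3*8)*(-3) = -3872*(2 + 24)*(-3) = -100672*(-3) = -3872*(-78) = 302016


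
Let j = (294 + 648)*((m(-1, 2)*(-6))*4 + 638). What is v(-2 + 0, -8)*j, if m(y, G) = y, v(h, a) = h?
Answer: -1247208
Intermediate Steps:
j = 623604 (j = (294 + 648)*(-1*(-6)*4 + 638) = 942*(6*4 + 638) = 942*(24 + 638) = 942*662 = 623604)
v(-2 + 0, -8)*j = (-2 + 0)*623604 = -2*623604 = -1247208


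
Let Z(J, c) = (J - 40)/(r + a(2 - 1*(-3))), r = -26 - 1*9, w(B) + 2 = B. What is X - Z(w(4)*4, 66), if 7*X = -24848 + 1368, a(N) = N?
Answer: -352312/105 ≈ -3355.4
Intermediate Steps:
w(B) = -2 + B
r = -35 (r = -26 - 9 = -35)
Z(J, c) = 4/3 - J/30 (Z(J, c) = (J - 40)/(-35 + (2 - 1*(-3))) = (-40 + J)/(-35 + (2 + 3)) = (-40 + J)/(-35 + 5) = (-40 + J)/(-30) = (-40 + J)*(-1/30) = 4/3 - J/30)
X = -23480/7 (X = (-24848 + 1368)/7 = (⅐)*(-23480) = -23480/7 ≈ -3354.3)
X - Z(w(4)*4, 66) = -23480/7 - (4/3 - (-2 + 4)*4/30) = -23480/7 - (4/3 - 4/15) = -23480/7 - 1*16/15 = -23480/7 - 16/15 = -352312/105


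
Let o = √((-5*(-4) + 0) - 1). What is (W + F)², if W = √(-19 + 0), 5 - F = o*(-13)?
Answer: 3217 + 494*I + 10*√19*(13 + I) ≈ 3783.7 + 537.59*I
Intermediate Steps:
o = √19 (o = √((20 + 0) - 1) = √(20 - 1) = √19 ≈ 4.3589)
F = 5 + 13*√19 (F = 5 - √19*(-13) = 5 - (-13)*√19 = 5 + 13*√19 ≈ 61.666)
W = I*√19 (W = √(-19) = I*√19 ≈ 4.3589*I)
(W + F)² = (I*√19 + (5 + 13*√19))² = (5 + 13*√19 + I*√19)²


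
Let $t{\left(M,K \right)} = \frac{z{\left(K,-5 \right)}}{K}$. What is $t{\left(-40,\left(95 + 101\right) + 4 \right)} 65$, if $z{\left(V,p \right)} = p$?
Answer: $- \frac{13}{8} \approx -1.625$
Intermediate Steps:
$t{\left(M,K \right)} = - \frac{5}{K}$
$t{\left(-40,\left(95 + 101\right) + 4 \right)} 65 = - \frac{5}{\left(95 + 101\right) + 4} \cdot 65 = - \frac{5}{196 + 4} \cdot 65 = - \frac{5}{200} \cdot 65 = \left(-5\right) \frac{1}{200} \cdot 65 = \left(- \frac{1}{40}\right) 65 = - \frac{13}{8}$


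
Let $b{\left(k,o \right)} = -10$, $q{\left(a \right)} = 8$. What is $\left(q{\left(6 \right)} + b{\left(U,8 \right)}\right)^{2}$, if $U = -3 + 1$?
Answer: $4$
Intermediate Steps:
$U = -2$
$\left(q{\left(6 \right)} + b{\left(U,8 \right)}\right)^{2} = \left(8 - 10\right)^{2} = \left(-2\right)^{2} = 4$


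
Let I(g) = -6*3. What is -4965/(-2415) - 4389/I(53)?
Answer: 237529/966 ≈ 245.89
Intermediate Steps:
I(g) = -18
-4965/(-2415) - 4389/I(53) = -4965/(-2415) - 4389/(-18) = -4965*(-1/2415) - 4389*(-1/18) = 331/161 + 1463/6 = 237529/966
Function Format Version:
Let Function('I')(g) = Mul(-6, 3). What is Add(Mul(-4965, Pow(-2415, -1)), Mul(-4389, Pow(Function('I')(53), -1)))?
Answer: Rational(237529, 966) ≈ 245.89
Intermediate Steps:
Function('I')(g) = -18
Add(Mul(-4965, Pow(-2415, -1)), Mul(-4389, Pow(Function('I')(53), -1))) = Add(Mul(-4965, Pow(-2415, -1)), Mul(-4389, Pow(-18, -1))) = Add(Mul(-4965, Rational(-1, 2415)), Mul(-4389, Rational(-1, 18))) = Add(Rational(331, 161), Rational(1463, 6)) = Rational(237529, 966)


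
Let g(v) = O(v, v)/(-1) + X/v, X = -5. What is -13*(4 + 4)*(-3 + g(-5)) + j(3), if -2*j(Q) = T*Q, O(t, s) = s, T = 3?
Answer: -633/2 ≈ -316.50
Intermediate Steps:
g(v) = -v - 5/v (g(v) = v/(-1) - 5/v = v*(-1) - 5/v = -v - 5/v)
j(Q) = -3*Q/2
-13*(4 + 4)*(-3 + g(-5)) + j(3) = -13*(4 + 4)*(-3 + (-1*(-5) - 5/(-5))) - 3/2*3 = -104*(-3 + (5 - 5*(-⅕))) - 9/2 = -104*(-3 + (5 + 1)) - 9/2 = -104*(-3 + 6) - 9/2 = -104*3 - 9/2 = -13*24 - 9/2 = -312 - 9/2 = -633/2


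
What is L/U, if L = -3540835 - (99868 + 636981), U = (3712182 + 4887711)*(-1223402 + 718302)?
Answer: 1069421/1085951488575 ≈ 9.8478e-7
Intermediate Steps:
U = -4343805954300 (U = 8599893*(-505100) = -4343805954300)
L = -4277684 (L = -3540835 - 1*736849 = -3540835 - 736849 = -4277684)
L/U = -4277684/(-4343805954300) = -4277684*(-1/4343805954300) = 1069421/1085951488575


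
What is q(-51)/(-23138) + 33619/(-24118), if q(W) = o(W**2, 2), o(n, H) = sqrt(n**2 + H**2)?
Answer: -33619/24118 - sqrt(6765205)/23138 ≈ -1.5064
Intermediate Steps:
o(n, H) = sqrt(H**2 + n**2)
q(W) = sqrt(4 + W**4) (q(W) = sqrt(2**2 + (W**2)**2) = sqrt(4 + W**4))
q(-51)/(-23138) + 33619/(-24118) = sqrt(4 + (-51)**4)/(-23138) + 33619/(-24118) = sqrt(4 + 6765201)*(-1/23138) + 33619*(-1/24118) = sqrt(6765205)*(-1/23138) - 33619/24118 = -sqrt(6765205)/23138 - 33619/24118 = -33619/24118 - sqrt(6765205)/23138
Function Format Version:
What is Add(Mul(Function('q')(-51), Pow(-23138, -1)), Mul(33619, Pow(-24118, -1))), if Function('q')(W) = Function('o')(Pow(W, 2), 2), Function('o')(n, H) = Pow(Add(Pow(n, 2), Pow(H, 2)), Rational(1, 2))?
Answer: Add(Rational(-33619, 24118), Mul(Rational(-1, 23138), Pow(6765205, Rational(1, 2)))) ≈ -1.5064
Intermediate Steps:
Function('o')(n, H) = Pow(Add(Pow(H, 2), Pow(n, 2)), Rational(1, 2))
Function('q')(W) = Pow(Add(4, Pow(W, 4)), Rational(1, 2)) (Function('q')(W) = Pow(Add(Pow(2, 2), Pow(Pow(W, 2), 2)), Rational(1, 2)) = Pow(Add(4, Pow(W, 4)), Rational(1, 2)))
Add(Mul(Function('q')(-51), Pow(-23138, -1)), Mul(33619, Pow(-24118, -1))) = Add(Mul(Pow(Add(4, Pow(-51, 4)), Rational(1, 2)), Pow(-23138, -1)), Mul(33619, Pow(-24118, -1))) = Add(Mul(Pow(Add(4, 6765201), Rational(1, 2)), Rational(-1, 23138)), Mul(33619, Rational(-1, 24118))) = Add(Mul(Pow(6765205, Rational(1, 2)), Rational(-1, 23138)), Rational(-33619, 24118)) = Add(Mul(Rational(-1, 23138), Pow(6765205, Rational(1, 2))), Rational(-33619, 24118)) = Add(Rational(-33619, 24118), Mul(Rational(-1, 23138), Pow(6765205, Rational(1, 2))))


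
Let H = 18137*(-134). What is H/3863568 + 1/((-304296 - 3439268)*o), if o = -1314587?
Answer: -1495047048065593097/2376693447386168328 ≈ -0.62904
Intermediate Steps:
H = -2430358
H/3863568 + 1/((-304296 - 3439268)*o) = -2430358/3863568 + 1/(-304296 - 3439268*(-1314587)) = -2430358*1/3863568 - 1/1314587/(-3743564) = -1215179/1931784 - 1/3743564*(-1/1314587) = -1215179/1931784 + 1/4921240568068 = -1495047048065593097/2376693447386168328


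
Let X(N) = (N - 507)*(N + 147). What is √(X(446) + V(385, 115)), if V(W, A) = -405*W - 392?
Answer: I*√192490 ≈ 438.74*I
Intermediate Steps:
V(W, A) = -392 - 405*W
X(N) = (-507 + N)*(147 + N)
√(X(446) + V(385, 115)) = √((-74529 + 446² - 360*446) + (-392 - 405*385)) = √((-74529 + 198916 - 160560) + (-392 - 155925)) = √(-36173 - 156317) = √(-192490) = I*√192490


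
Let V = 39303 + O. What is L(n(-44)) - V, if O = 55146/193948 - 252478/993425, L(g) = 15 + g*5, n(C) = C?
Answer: -3806061239098553/96336395950 ≈ -39508.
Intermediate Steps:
L(g) = 15 + 5*g
O = 2907905953/96336395950 (O = 55146*(1/193948) - 252478*1/993425 = 27573/96974 - 252478/993425 = 2907905953/96336395950 ≈ 0.030185)
V = 3786312277928803/96336395950 (V = 39303 + 2907905953/96336395950 = 3786312277928803/96336395950 ≈ 39303.)
L(n(-44)) - V = (15 + 5*(-44)) - 1*3786312277928803/96336395950 = (15 - 220) - 3786312277928803/96336395950 = -205 - 3786312277928803/96336395950 = -3806061239098553/96336395950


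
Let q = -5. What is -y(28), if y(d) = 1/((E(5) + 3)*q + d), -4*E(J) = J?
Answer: -4/77 ≈ -0.051948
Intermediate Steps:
E(J) = -J/4
y(d) = 1/(-35/4 + d) (y(d) = 1/((-¼*5 + 3)*(-5) + d) = 1/((-5/4 + 3)*(-5) + d) = 1/((7/4)*(-5) + d) = 1/(-35/4 + d))
-y(28) = -4/(-35 + 4*28) = -4/(-35 + 112) = -4/77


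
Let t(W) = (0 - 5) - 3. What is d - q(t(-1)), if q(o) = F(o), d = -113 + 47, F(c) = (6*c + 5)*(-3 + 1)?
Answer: -152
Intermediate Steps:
t(W) = -8 (t(W) = -5 - 3 = -8)
F(c) = -10 - 12*c (F(c) = (5 + 6*c)*(-2) = -10 - 12*c)
d = -66
q(o) = -10 - 12*o
d - q(t(-1)) = -66 - (-10 - 12*(-8)) = -66 - (-10 + 96) = -66 - 1*86 = -66 - 86 = -152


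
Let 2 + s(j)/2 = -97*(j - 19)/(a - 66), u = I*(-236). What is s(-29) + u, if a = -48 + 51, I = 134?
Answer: -667292/21 ≈ -31776.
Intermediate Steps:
a = 3
u = -31624 (u = 134*(-236) = -31624)
s(j) = -3938/63 + 194*j/63 (s(j) = -4 + 2*(-97*(j - 19)/(3 - 66)) = -4 + 2*(-(1843/63 - 97*j/63)) = -4 + 2*(-97*(19/63 - j/63)) = -4 + 2*(-1843/63 + 97*j/63) = -4 + (-3686/63 + 194*j/63) = -3938/63 + 194*j/63)
s(-29) + u = (-3938/63 + (194/63)*(-29)) - 31624 = (-3938/63 - 5626/63) - 31624 = -3188/21 - 31624 = -667292/21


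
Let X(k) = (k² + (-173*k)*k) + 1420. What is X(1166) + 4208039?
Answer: -229634173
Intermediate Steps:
X(k) = 1420 - 172*k² (X(k) = (k² - 173*k²) + 1420 = -172*k² + 1420 = 1420 - 172*k²)
X(1166) + 4208039 = (1420 - 172*1166²) + 4208039 = (1420 - 172*1359556) + 4208039 = (1420 - 233843632) + 4208039 = -233842212 + 4208039 = -229634173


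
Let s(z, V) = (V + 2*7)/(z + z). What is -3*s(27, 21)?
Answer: -35/18 ≈ -1.9444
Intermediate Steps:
s(z, V) = (14 + V)/(2*z) (s(z, V) = (V + 14)/((2*z)) = (14 + V)*(1/(2*z)) = (14 + V)/(2*z))
-3*s(27, 21) = -3*(14 + 21)/(2*27) = -3*35/(2*27) = -3*35/54 = -35/18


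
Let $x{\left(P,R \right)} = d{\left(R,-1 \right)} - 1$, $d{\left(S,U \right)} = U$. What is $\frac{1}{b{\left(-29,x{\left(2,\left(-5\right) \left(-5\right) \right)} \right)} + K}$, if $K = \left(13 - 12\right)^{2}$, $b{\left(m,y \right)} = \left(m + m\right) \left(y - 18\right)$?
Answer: $\frac{1}{1161} \approx 0.00086133$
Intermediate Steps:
$x{\left(P,R \right)} = -2$ ($x{\left(P,R \right)} = -1 - 1 = -2$)
$b{\left(m,y \right)} = 2 m \left(-18 + y\right)$
$K = 1$ ($K = 1^{2} = 1$)
$\frac{1}{b{\left(-29,x{\left(2,\left(-5\right) \left(-5\right) \right)} \right)} + K} = \frac{1}{2 \left(-29\right) \left(-18 - 2\right) + 1} = \frac{1}{2 \left(-29\right) \left(-20\right) + 1} = \frac{1}{1160 + 1} = \frac{1}{1161}$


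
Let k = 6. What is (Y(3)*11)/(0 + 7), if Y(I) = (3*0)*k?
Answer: 0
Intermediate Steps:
Y(I) = 0 (Y(I) = (3*0)*6 = 0*6 = 0)
(Y(3)*11)/(0 + 7) = (0*11)/(0 + 7) = 0/7 = 0*(⅐) = 0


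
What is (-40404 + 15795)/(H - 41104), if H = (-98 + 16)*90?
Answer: 24609/48484 ≈ 0.50757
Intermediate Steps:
H = -7380 (H = -82*90 = -7380)
(-40404 + 15795)/(H - 41104) = (-40404 + 15795)/(-7380 - 41104) = -24609/(-48484) = -24609*(-1/48484) = 24609/48484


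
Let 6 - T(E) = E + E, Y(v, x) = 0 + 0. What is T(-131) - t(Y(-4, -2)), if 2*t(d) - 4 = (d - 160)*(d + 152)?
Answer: 12426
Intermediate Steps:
Y(v, x) = 0
T(E) = 6 - 2*E (T(E) = 6 - (E + E) = 6 - 2*E)
t(d) = 2 + (-160 + d)*(152 + d)/2 (t(d) = 2 + ((d - 160)*(d + 152))/2 = 2 + ((-160 + d)*(152 + d))/2 = 2 + (-160 + d)*(152 + d)/2)
T(-131) - t(Y(-4, -2)) = (6 - 2*(-131)) - (-12158 + (½)*0² - 4*0) = (6 + 262) - (-12158 + (½)*0 + 0) = 268 - (-12158 + 0 + 0) = 268 - 1*(-12158) = 268 + 12158 = 12426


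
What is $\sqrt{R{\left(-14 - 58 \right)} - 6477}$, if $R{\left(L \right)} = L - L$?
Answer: $i \sqrt{6477} \approx 80.48 i$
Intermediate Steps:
$R{\left(L \right)} = 0$
$\sqrt{R{\left(-14 - 58 \right)} - 6477} = \sqrt{0 - 6477} = \sqrt{-6477} = i \sqrt{6477}$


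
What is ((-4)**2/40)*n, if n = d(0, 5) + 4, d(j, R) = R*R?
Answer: 58/5 ≈ 11.600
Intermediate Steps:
d(j, R) = R**2
n = 29 (n = 5**2 + 4 = 25 + 4 = 29)
((-4)**2/40)*n = ((-4)**2/40)*29 = (16*(1/40))*29 = (2/5)*29 = 58/5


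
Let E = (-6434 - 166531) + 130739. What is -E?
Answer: 42226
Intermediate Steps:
E = -42226 (E = -172965 + 130739 = -42226)
-E = -1*(-42226) = 42226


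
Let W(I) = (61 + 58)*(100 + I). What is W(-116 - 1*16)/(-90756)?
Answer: 952/22689 ≈ 0.041959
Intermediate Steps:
W(I) = 11900 + 119*I (W(I) = 119*(100 + I) = 11900 + 119*I)
W(-116 - 1*16)/(-90756) = (11900 + 119*(-116 - 1*16))/(-90756) = (11900 + 119*(-116 - 16))*(-1/90756) = (11900 + 119*(-132))*(-1/90756) = (11900 - 15708)*(-1/90756) = -3808*(-1/90756) = 952/22689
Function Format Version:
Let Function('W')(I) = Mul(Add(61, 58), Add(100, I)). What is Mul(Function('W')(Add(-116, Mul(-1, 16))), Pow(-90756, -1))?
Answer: Rational(952, 22689) ≈ 0.041959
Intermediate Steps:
Function('W')(I) = Add(11900, Mul(119, I)) (Function('W')(I) = Mul(119, Add(100, I)) = Add(11900, Mul(119, I)))
Mul(Function('W')(Add(-116, Mul(-1, 16))), Pow(-90756, -1)) = Mul(Add(11900, Mul(119, Add(-116, Mul(-1, 16)))), Pow(-90756, -1)) = Mul(Add(11900, Mul(119, Add(-116, -16))), Rational(-1, 90756)) = Mul(Add(11900, Mul(119, -132)), Rational(-1, 90756)) = Mul(Add(11900, -15708), Rational(-1, 90756)) = Mul(-3808, Rational(-1, 90756)) = Rational(952, 22689)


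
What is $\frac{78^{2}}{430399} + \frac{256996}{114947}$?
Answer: $\frac{111310158952}{49473073853} \approx 2.2499$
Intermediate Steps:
$\frac{78^{2}}{430399} + \frac{256996}{114947} = 6084 \cdot \frac{1}{430399} + 256996 \cdot \frac{1}{114947} = \frac{6084}{430399} + \frac{256996}{114947} = \frac{111310158952}{49473073853}$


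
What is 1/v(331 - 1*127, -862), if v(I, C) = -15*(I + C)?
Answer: 1/9870 ≈ 0.00010132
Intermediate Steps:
v(I, C) = -15*C - 15*I (v(I, C) = -15*(C + I) = -15*C - 15*I)
1/v(331 - 1*127, -862) = 1/(-15*(-862) - 15*(331 - 1*127)) = 1/(12930 - 15*(331 - 127)) = 1/(12930 - 15*204) = 1/(12930 - 3060) = 1/9870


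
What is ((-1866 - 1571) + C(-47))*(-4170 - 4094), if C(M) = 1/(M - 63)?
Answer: 1562189372/55 ≈ 2.8403e+7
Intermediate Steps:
C(M) = 1/(-63 + M)
((-1866 - 1571) + C(-47))*(-4170 - 4094) = ((-1866 - 1571) + 1/(-63 - 47))*(-4170 - 4094) = (-3437 + 1/(-110))*(-8264) = (-3437 - 1/110)*(-8264) = -378071/110*(-8264) = 1562189372/55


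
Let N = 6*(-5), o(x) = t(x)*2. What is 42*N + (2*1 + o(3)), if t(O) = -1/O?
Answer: -3776/3 ≈ -1258.7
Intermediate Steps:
o(x) = -2/x (o(x) = -1/x*2 = -2/x)
N = -30
42*N + (2*1 + o(3)) = 42*(-30) + (2*1 - 2/3) = -1260 + (2 - 2*1/3) = -1260 + (2 - 2/3) = -1260 + 4/3 = -3776/3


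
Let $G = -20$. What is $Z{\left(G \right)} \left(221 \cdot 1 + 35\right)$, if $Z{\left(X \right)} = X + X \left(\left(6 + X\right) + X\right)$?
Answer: $168960$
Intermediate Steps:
$Z{\left(X \right)} = X + X \left(6 + 2 X\right)$
$Z{\left(G \right)} \left(221 \cdot 1 + 35\right) = - 20 \left(7 + 2 \left(-20\right)\right) \left(221 \cdot 1 + 35\right) = - 20 \left(7 - 40\right) \left(221 + 35\right) = \left(-20\right) \left(-33\right) 256 = 660 \cdot 256 = 168960$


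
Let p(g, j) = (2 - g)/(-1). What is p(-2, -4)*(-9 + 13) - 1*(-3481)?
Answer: 3465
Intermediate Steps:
p(g, j) = -2 + g (p(g, j) = (2 - g)*(-1) = -2 + g)
p(-2, -4)*(-9 + 13) - 1*(-3481) = (-2 - 2)*(-9 + 13) - 1*(-3481) = -4*4 + 3481 = -16 + 3481 = 3465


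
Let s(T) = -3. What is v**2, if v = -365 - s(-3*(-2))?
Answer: 131044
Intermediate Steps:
v = -362 (v = -365 - 1*(-3) = -365 + 3 = -362)
v**2 = (-362)**2 = 131044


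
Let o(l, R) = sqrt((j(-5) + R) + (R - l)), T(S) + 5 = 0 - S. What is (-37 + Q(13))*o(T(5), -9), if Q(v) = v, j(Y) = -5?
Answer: -24*I*sqrt(13) ≈ -86.533*I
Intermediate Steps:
T(S) = -5 - S (T(S) = -5 + (0 - S) = -5 - S)
o(l, R) = sqrt(-5 - l + 2*R) (o(l, R) = sqrt((-5 + R) + (R - l)) = sqrt(-5 - l + 2*R))
(-37 + Q(13))*o(T(5), -9) = (-37 + 13)*sqrt(-5 - (-5 - 1*5) + 2*(-9)) = -24*sqrt(-5 - (-5 - 5) - 18) = -24*sqrt(-5 - 1*(-10) - 18) = -24*sqrt(-5 + 10 - 18) = -24*I*sqrt(13)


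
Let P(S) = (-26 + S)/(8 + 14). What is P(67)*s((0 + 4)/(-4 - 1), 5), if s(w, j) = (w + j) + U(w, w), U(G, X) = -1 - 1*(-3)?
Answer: 1271/110 ≈ 11.555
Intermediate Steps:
U(G, X) = 2 (U(G, X) = -1 + 3 = 2)
s(w, j) = 2 + j + w (s(w, j) = (w + j) + 2 = (j + w) + 2 = 2 + j + w)
P(S) = -13/11 + S/22 (P(S) = (-26 + S)/22 = (-26 + S)*(1/22) = -13/11 + S/22)
P(67)*s((0 + 4)/(-4 - 1), 5) = (-13/11 + (1/22)*67)*(2 + 5 + (0 + 4)/(-4 - 1)) = (-13/11 + 67/22)*(2 + 5 + 4/(-5)) = 41*(2 + 5 + 4*(-⅕))/22 = 41*(2 + 5 - ⅘)/22 = (41/22)*(31/5) = 1271/110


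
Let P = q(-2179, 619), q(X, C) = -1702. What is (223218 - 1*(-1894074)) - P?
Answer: 2118994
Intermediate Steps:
P = -1702
(223218 - 1*(-1894074)) - P = (223218 - 1*(-1894074)) - 1*(-1702) = (223218 + 1894074) + 1702 = 2117292 + 1702 = 2118994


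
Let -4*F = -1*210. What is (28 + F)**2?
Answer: 25921/4 ≈ 6480.3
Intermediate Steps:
F = 105/2 (F = -(-1)*210/4 = -1/4*(-210) = 105/2 ≈ 52.500)
(28 + F)**2 = (28 + 105/2)**2 = (161/2)**2 = 25921/4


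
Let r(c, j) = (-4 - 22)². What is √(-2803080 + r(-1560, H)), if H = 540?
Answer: 2*I*√700601 ≈ 1674.0*I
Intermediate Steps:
r(c, j) = 676 (r(c, j) = (-26)² = 676)
√(-2803080 + r(-1560, H)) = √(-2803080 + 676) = √(-2802404) = 2*I*√700601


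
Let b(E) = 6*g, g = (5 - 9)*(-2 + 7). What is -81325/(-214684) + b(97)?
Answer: -25680755/214684 ≈ -119.62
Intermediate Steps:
g = -20 (g = -4*5 = -20)
b(E) = -120 (b(E) = 6*(-20) = -120)
-81325/(-214684) + b(97) = -81325/(-214684) - 120 = -81325*(-1/214684) - 120 = 81325/214684 - 120 = -25680755/214684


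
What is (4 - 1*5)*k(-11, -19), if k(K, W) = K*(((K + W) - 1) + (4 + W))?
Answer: -506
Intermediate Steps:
k(K, W) = K*(3 + K + 2*W) (k(K, W) = K*((-1 + K + W) + (4 + W)) = K*(3 + K + 2*W))
(4 - 1*5)*k(-11, -19) = (4 - 1*5)*(-11*(3 - 11 + 2*(-19))) = (4 - 5)*(-11*(3 - 11 - 38)) = -(-11)*(-46) = -1*506 = -506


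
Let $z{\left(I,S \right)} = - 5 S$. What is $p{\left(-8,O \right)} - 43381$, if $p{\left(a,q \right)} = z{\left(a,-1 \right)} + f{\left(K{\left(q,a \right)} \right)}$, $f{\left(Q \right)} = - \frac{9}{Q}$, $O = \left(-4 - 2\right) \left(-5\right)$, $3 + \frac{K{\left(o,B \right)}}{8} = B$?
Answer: $- \frac{3817079}{88} \approx -43376.0$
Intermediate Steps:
$K{\left(o,B \right)} = -24 + 8 B$
$O = 30$ ($O = \left(-6\right) \left(-5\right) = 30$)
$p{\left(a,q \right)} = 5 - \frac{9}{-24 + 8 a}$ ($p{\left(a,q \right)} = \left(-5\right) \left(-1\right) - \frac{9}{-24 + 8 a} = 5 - \frac{9}{-24 + 8 a}$)
$p{\left(-8,O \right)} - 43381 = \frac{-129 + 40 \left(-8\right)}{8 \left(-3 - 8\right)} - 43381 = \frac{-129 - 320}{8 \left(-11\right)} - 43381 = \frac{1}{8} \left(- \frac{1}{11}\right) \left(-449\right) - 43381 = \frac{449}{88} - 43381 = - \frac{3817079}{88}$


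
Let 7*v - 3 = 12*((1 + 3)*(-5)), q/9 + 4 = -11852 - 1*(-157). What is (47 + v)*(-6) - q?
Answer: 736485/7 ≈ 1.0521e+5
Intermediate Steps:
q = -105291 (q = -36 + 9*(-11852 - 1*(-157)) = -36 + 9*(-11852 + 157) = -36 + 9*(-11695) = -36 - 105255 = -105291)
v = -237/7 (v = 3/7 + (12*((1 + 3)*(-5)))/7 = 3/7 + (12*(4*(-5)))/7 = 3/7 + (12*(-20))/7 = 3/7 + (⅐)*(-240) = 3/7 - 240/7 = -237/7 ≈ -33.857)
(47 + v)*(-6) - q = (47 - 237/7)*(-6) - 1*(-105291) = (92/7)*(-6) + 105291 = -552/7 + 105291 = 736485/7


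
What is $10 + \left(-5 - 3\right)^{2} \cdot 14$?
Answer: $906$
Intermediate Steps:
$10 + \left(-5 - 3\right)^{2} \cdot 14 = 10 + \left(-8\right)^{2} \cdot 14 = 10 + 64 \cdot 14 = 10 + 896 = 906$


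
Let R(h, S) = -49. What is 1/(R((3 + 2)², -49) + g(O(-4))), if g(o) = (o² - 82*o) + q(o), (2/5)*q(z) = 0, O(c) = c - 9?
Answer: 1/1186 ≈ 0.00084317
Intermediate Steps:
O(c) = -9 + c
q(z) = 0 (q(z) = (5/2)*0 = 0)
g(o) = o² - 82*o (g(o) = (o² - 82*o) + 0 = o² - 82*o)
1/(R((3 + 2)², -49) + g(O(-4))) = 1/(-49 + (-9 - 4)*(-82 + (-9 - 4))) = 1/(-49 - 13*(-82 - 13)) = 1/(-49 - 13*(-95)) = 1/(-49 + 1235) = 1/1186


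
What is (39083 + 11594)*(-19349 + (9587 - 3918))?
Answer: -693261360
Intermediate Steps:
(39083 + 11594)*(-19349 + (9587 - 3918)) = 50677*(-19349 + 5669) = 50677*(-13680) = -693261360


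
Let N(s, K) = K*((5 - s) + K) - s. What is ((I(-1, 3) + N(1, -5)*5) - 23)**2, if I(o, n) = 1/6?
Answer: 289/36 ≈ 8.0278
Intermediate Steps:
I(o, n) = 1/6
N(s, K) = -s + K*(5 + K - s) (N(s, K) = K*(5 + K - s) - s = -s + K*(5 + K - s))
((I(-1, 3) + N(1, -5)*5) - 23)**2 = ((1/6 + ((-5)**2 - 1*1 + 5*(-5) - 1*(-5)*1)*5) - 23)**2 = ((1/6 + (25 - 1 - 25 + 5)*5) - 23)**2 = ((1/6 + 4*5) - 23)**2 = ((1/6 + 20) - 23)**2 = (121/6 - 23)**2 = (-17/6)**2 = 289/36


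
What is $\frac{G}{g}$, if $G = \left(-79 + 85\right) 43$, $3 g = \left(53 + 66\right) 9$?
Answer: $\frac{86}{119} \approx 0.72269$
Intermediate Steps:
$g = 357$ ($g = \frac{\left(53 + 66\right) 9}{3} = \frac{119 \cdot 9}{3} = \frac{1}{3} \cdot 1071 = 357$)
$G = 258$ ($G = 6 \cdot 43 = 258$)
$\frac{G}{g} = \frac{258}{357} = 258 \cdot \frac{1}{357} = \frac{86}{119}$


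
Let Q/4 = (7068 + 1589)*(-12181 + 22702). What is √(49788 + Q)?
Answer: 12*√2530354 ≈ 19089.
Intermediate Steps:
Q = 364321188 (Q = 4*((7068 + 1589)*(-12181 + 22702)) = 4*(8657*10521) = 4*91080297 = 364321188)
√(49788 + Q) = √(49788 + 364321188) = √364370976 = 12*√2530354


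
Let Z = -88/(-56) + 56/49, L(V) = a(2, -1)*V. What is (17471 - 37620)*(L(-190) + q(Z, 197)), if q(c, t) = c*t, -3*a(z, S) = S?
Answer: -199454951/21 ≈ -9.4979e+6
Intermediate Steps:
a(z, S) = -S/3
L(V) = V/3 (L(V) = (-⅓*(-1))*V = V/3)
Z = 19/7 (Z = -88*(-1/56) + 56*(1/49) = 11/7 + 8/7 = 19/7 ≈ 2.7143)
(17471 - 37620)*(L(-190) + q(Z, 197)) = (17471 - 37620)*((⅓)*(-190) + (19/7)*197) = -20149*(-190/3 + 3743/7) = -20149*9899/21 = -199454951/21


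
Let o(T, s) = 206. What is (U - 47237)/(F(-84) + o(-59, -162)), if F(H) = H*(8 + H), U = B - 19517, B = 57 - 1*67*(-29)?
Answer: -32377/3295 ≈ -9.8261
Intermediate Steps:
B = 2000 (B = 57 - 67*(-29) = 57 + 1943 = 2000)
U = -17517 (U = 2000 - 19517 = -17517)
(U - 47237)/(F(-84) + o(-59, -162)) = (-17517 - 47237)/(-84*(8 - 84) + 206) = -64754/(-84*(-76) + 206) = -64754/(6384 + 206) = -64754/6590 = -64754*1/6590 = -32377/3295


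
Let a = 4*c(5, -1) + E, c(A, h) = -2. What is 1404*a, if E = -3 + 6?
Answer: -7020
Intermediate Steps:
E = 3
a = -5 (a = 4*(-2) + 3 = -8 + 3 = -5)
1404*a = 1404*(-5) = -7020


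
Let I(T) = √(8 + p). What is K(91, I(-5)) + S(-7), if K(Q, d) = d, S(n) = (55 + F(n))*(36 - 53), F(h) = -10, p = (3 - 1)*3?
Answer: -765 + √14 ≈ -761.26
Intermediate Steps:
p = 6 (p = 2*3 = 6)
S(n) = -765 (S(n) = (55 - 10)*(36 - 53) = 45*(-17) = -765)
I(T) = √14 (I(T) = √(8 + 6) = √14)
K(91, I(-5)) + S(-7) = √14 - 765 = -765 + √14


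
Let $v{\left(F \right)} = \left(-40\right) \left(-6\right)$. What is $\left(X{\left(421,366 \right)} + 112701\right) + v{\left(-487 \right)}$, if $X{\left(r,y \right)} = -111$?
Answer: $112830$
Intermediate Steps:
$v{\left(F \right)} = 240$
$\left(X{\left(421,366 \right)} + 112701\right) + v{\left(-487 \right)} = \left(-111 + 112701\right) + 240 = 112590 + 240 = 112830$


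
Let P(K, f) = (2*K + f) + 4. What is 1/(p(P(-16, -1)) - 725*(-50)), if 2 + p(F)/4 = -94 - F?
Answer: 1/35982 ≈ 2.7792e-5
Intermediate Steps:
P(K, f) = 4 + f + 2*K (P(K, f) = (f + 2*K) + 4 = 4 + f + 2*K)
p(F) = -384 - 4*F (p(F) = -8 + 4*(-94 - F) = -8 + (-376 - 4*F) = -384 - 4*F)
1/(p(P(-16, -1)) - 725*(-50)) = 1/((-384 - 4*(4 - 1 + 2*(-16))) - 725*(-50)) = 1/((-384 - 4*(4 - 1 - 32)) + 36250) = 1/((-384 - 4*(-29)) + 36250) = 1/((-384 + 116) + 36250) = 1/(-268 + 36250) = 1/35982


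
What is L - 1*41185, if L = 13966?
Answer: -27219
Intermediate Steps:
L - 1*41185 = 13966 - 1*41185 = 13966 - 41185 = -27219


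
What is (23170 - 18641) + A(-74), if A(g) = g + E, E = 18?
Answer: 4473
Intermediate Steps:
A(g) = 18 + g (A(g) = g + 18 = 18 + g)
(23170 - 18641) + A(-74) = (23170 - 18641) + (18 - 74) = 4529 - 56 = 4473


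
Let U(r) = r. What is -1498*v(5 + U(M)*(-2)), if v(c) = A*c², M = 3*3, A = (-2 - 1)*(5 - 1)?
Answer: 3037944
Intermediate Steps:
A = -12 (A = -3*4 = -12)
M = 9
v(c) = -12*c²
-1498*v(5 + U(M)*(-2)) = -(-17976)*(5 + 9*(-2))² = -(-17976)*(5 - 18)² = -(-17976)*(-13)² = -(-17976)*169 = -1498*(-2028) = 3037944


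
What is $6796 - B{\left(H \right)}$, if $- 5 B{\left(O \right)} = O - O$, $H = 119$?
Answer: $6796$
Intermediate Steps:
$B{\left(O \right)} = 0$ ($B{\left(O \right)} = - \frac{O - O}{5} = \left(- \frac{1}{5}\right) 0 = 0$)
$6796 - B{\left(H \right)} = 6796 - 0 = 6796 + 0 = 6796$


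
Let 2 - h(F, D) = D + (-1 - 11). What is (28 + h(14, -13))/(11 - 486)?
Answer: -11/95 ≈ -0.11579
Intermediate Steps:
h(F, D) = 14 - D (h(F, D) = 2 - (D + (-1 - 11)) = 2 - (D - 12) = 2 - (-12 + D) = 2 + (12 - D) = 14 - D)
(28 + h(14, -13))/(11 - 486) = (28 + (14 - 1*(-13)))/(11 - 486) = (28 + (14 + 13))/(-475) = (28 + 27)*(-1/475) = 55*(-1/475) = -11/95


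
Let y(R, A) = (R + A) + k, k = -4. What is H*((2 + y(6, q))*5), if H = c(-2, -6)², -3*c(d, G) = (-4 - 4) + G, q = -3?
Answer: 980/9 ≈ 108.89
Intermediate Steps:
c(d, G) = 8/3 - G/3 (c(d, G) = -((-4 - 4) + G)/3 = -(-8 + G)/3 = 8/3 - G/3)
y(R, A) = -4 + A + R (y(R, A) = (R + A) - 4 = (A + R) - 4 = -4 + A + R)
H = 196/9 (H = (8/3 - ⅓*(-6))² = (8/3 + 2)² = (14/3)² = 196/9 ≈ 21.778)
H*((2 + y(6, q))*5) = 196*((2 + (-4 - 3 + 6))*5)/9 = 196*((2 - 1)*5)/9 = 196*(1*5)/9 = (196/9)*5 = 980/9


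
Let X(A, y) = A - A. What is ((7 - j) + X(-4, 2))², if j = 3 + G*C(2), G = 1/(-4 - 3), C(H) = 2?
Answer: 900/49 ≈ 18.367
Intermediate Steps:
G = -⅐ (G = 1/(-7) = -⅐ ≈ -0.14286)
X(A, y) = 0
j = 19/7 (j = 3 - ⅐*2 = 3 - 2/7 = 19/7 ≈ 2.7143)
((7 - j) + X(-4, 2))² = ((7 - 1*19/7) + 0)² = ((7 - 19/7) + 0)² = (30/7 + 0)² = (30/7)² = 900/49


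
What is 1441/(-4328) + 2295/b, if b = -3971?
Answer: -15654971/17186488 ≈ -0.91089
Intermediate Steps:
1441/(-4328) + 2295/b = 1441/(-4328) + 2295/(-3971) = 1441*(-1/4328) + 2295*(-1/3971) = -1441/4328 - 2295/3971 = -15654971/17186488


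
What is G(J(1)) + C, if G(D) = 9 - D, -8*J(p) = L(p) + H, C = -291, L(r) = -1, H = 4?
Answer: -2253/8 ≈ -281.63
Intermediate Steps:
J(p) = -3/8 (J(p) = -(-1 + 4)/8 = -1/8*3 = -3/8)
G(J(1)) + C = (9 - 1*(-3/8)) - 291 = (9 + 3/8) - 291 = 75/8 - 291 = -2253/8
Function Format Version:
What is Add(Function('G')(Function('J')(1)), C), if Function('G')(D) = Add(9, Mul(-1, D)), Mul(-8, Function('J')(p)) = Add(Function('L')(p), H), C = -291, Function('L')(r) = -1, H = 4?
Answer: Rational(-2253, 8) ≈ -281.63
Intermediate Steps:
Function('J')(p) = Rational(-3, 8) (Function('J')(p) = Mul(Rational(-1, 8), Add(-1, 4)) = Mul(Rational(-1, 8), 3) = Rational(-3, 8))
Add(Function('G')(Function('J')(1)), C) = Add(Add(9, Mul(-1, Rational(-3, 8))), -291) = Add(Add(9, Rational(3, 8)), -291) = Add(Rational(75, 8), -291) = Rational(-2253, 8)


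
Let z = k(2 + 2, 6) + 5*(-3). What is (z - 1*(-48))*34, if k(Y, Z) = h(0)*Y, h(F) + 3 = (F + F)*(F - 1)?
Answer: 714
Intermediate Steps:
h(F) = -3 + 2*F*(-1 + F) (h(F) = -3 + (F + F)*(F - 1) = -3 + (2*F)*(-1 + F) = -3 + 2*F*(-1 + F))
k(Y, Z) = -3*Y (k(Y, Z) = (-3 - 2*0 + 2*0**2)*Y = (-3 + 0 + 2*0)*Y = (-3 + 0 + 0)*Y = -3*Y)
z = -27 (z = -3*(2 + 2) + 5*(-3) = -3*4 - 15 = -12 - 15 = -27)
(z - 1*(-48))*34 = (-27 - 1*(-48))*34 = (-27 + 48)*34 = 21*34 = 714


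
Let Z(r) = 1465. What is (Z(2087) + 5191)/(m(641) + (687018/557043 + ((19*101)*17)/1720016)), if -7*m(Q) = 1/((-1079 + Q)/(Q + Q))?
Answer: 3258782844552388608/817844501529683 ≈ 3984.6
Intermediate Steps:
m(Q) = -2*Q/(7*(-1079 + Q)) (m(Q) = -(Q + Q)/(-1079 + Q)/7 = -2*Q/(-1079 + Q)/7 = -2*Q/(7*(-1079 + Q)))
(Z(2087) + 5191)/(m(641) + (687018/557043 + ((19*101)*17)/1720016)) = (1465 + 5191)/(-2*641/(-7553 + 7*641) + (687018/557043 + ((19*101)*17)/1720016)) = 6656/(-2*641/(-7553 + 4487) + (687018*(1/557043) + (1919*17)*(1/1720016))) = 6656/(-2*641/(-3066) + (229006/185681 + 32623*(1/1720016))) = 6656/(-2*641*(-1/3066) + (229006/185681 + 32623/1720016)) = 6656/(641/1533 + 399951455359/319374290896) = 6656/(817844501529683/489600787943568) = 6656*(489600787943568/817844501529683) = 3258782844552388608/817844501529683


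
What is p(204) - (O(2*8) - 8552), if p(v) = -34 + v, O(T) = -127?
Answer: 8849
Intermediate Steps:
p(204) - (O(2*8) - 8552) = (-34 + 204) - (-127 - 8552) = 170 - 1*(-8679) = 170 + 8679 = 8849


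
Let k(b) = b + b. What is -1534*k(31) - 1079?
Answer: -96187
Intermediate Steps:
k(b) = 2*b
-1534*k(31) - 1079 = -3068*31 - 1079 = -1534*62 - 1079 = -95108 - 1079 = -96187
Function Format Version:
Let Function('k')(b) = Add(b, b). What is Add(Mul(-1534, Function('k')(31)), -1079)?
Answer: -96187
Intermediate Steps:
Function('k')(b) = Mul(2, b)
Add(Mul(-1534, Function('k')(31)), -1079) = Add(Mul(-1534, Mul(2, 31)), -1079) = Add(Mul(-1534, 62), -1079) = Add(-95108, -1079) = -96187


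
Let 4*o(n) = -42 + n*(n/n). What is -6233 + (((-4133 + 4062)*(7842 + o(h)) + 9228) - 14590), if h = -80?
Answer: -1132423/2 ≈ -5.6621e+5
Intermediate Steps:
o(n) = -21/2 + n/4 (o(n) = (-42 + n*(n/n))/4 = (-42 + n*1)/4 = (-42 + n)/4 = -21/2 + n/4)
-6233 + (((-4133 + 4062)*(7842 + o(h)) + 9228) - 14590) = -6233 + (((-4133 + 4062)*(7842 + (-21/2 + (¼)*(-80))) + 9228) - 14590) = -6233 + ((-71*(7842 + (-21/2 - 20)) + 9228) - 14590) = -6233 + ((-71*(7842 - 61/2) + 9228) - 14590) = -6233 + ((-71*15623/2 + 9228) - 14590) = -6233 + ((-1109233/2 + 9228) - 14590) = -6233 + (-1090777/2 - 14590) = -6233 - 1119957/2 = -1132423/2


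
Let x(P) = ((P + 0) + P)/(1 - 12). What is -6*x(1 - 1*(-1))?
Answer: 24/11 ≈ 2.1818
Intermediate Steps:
x(P) = -2*P/11 (x(P) = (P + P)/(-11) = (2*P)*(-1/11) = -2*P/11)
-6*x(1 - 1*(-1)) = -(-12)*(1 - 1*(-1))/11 = -(-12)*(1 + 1)/11 = -(-12)*2/11 = -6*(-4/11) = 24/11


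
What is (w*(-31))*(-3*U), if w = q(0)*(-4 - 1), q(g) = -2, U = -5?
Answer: -4650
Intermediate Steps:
w = 10 (w = -2*(-4 - 1) = -2*(-5) = 10)
(w*(-31))*(-3*U) = (10*(-31))*(-3*(-5)) = -310*15 = -4650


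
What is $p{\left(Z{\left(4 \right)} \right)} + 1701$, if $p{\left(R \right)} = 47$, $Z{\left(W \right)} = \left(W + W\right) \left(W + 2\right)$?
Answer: $1748$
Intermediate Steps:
$Z{\left(W \right)} = 2 W \left(2 + W\right)$
$p{\left(Z{\left(4 \right)} \right)} + 1701 = 47 + 1701 = 1748$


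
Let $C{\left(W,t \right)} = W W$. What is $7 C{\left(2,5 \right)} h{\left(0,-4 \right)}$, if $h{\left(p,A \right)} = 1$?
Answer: $28$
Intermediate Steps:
$C{\left(W,t \right)} = W^{2}$
$7 C{\left(2,5 \right)} h{\left(0,-4 \right)} = 7 \cdot 2^{2} \cdot 1 = 7 \cdot 4 \cdot 1 = 28 \cdot 1 = 28$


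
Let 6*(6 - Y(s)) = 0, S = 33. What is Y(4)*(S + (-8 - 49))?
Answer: -144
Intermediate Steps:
Y(s) = 6 (Y(s) = 6 - ⅙*0 = 6 + 0 = 6)
Y(4)*(S + (-8 - 49)) = 6*(33 + (-8 - 49)) = 6*(33 - 57) = 6*(-24) = -144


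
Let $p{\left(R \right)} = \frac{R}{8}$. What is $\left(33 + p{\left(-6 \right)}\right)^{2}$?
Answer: $\frac{16641}{16} \approx 1040.1$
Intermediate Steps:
$p{\left(R \right)} = \frac{R}{8}$ ($p{\left(R \right)} = R \frac{1}{8} = \frac{R}{8}$)
$\left(33 + p{\left(-6 \right)}\right)^{2} = \left(33 + \frac{1}{8} \left(-6\right)\right)^{2} = \left(33 - \frac{3}{4}\right)^{2} = \left(\frac{129}{4}\right)^{2} = \frac{16641}{16}$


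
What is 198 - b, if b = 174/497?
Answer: 98232/497 ≈ 197.65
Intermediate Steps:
b = 174/497 (b = 174*(1/497) = 174/497 ≈ 0.35010)
198 - b = 198 - 1*174/497 = 198 - 174/497 = 98232/497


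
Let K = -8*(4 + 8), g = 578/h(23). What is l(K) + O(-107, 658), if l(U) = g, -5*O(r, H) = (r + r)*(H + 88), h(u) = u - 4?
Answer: 3036126/95 ≈ 31959.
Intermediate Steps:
h(u) = -4 + u
O(r, H) = -2*r*(88 + H)/5 (O(r, H) = -(r + r)*(H + 88)/5 = -2*r*(88 + H)/5)
g = 578/19 (g = 578/(-4 + 23) = 578/19 ≈ 30.421)
K = -96 (K = -8*12 = -96)
l(U) = 578/19
l(K) + O(-107, 658) = 578/19 - ⅖*(-107)*(88 + 658) = 578/19 - ⅖*(-107)*746 = 578/19 + 159644/5 = 3036126/95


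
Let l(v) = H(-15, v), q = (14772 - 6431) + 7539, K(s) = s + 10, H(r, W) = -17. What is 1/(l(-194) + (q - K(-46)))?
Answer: 1/15899 ≈ 6.2897e-5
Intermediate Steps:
K(s) = 10 + s
q = 15880 (q = 8341 + 7539 = 15880)
l(v) = -17
1/(l(-194) + (q - K(-46))) = 1/(-17 + (15880 - (10 - 46))) = 1/(-17 + (15880 - 1*(-36))) = 1/(-17 + (15880 + 36)) = 1/(-17 + 15916) = 1/15899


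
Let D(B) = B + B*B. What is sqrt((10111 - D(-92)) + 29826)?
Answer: sqrt(31565) ≈ 177.67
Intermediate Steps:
D(B) = B + B**2
sqrt((10111 - D(-92)) + 29826) = sqrt((10111 - (-92)*(1 - 92)) + 29826) = sqrt((10111 - (-92)*(-91)) + 29826) = sqrt((10111 - 1*8372) + 29826) = sqrt((10111 - 8372) + 29826) = sqrt(1739 + 29826) = sqrt(31565)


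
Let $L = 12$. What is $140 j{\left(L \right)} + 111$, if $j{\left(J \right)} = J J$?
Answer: $20271$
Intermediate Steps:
$j{\left(J \right)} = J^{2}$
$140 j{\left(L \right)} + 111 = 140 \cdot 12^{2} + 111 = 140 \cdot 144 + 111 = 20160 + 111 = 20271$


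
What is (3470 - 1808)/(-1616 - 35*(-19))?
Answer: -554/317 ≈ -1.7476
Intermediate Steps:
(3470 - 1808)/(-1616 - 35*(-19)) = 1662/(-1616 + 665) = 1662/(-951) = 1662*(-1/951) = -554/317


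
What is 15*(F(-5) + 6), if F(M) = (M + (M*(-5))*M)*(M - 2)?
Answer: 13740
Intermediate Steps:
F(M) = (-2 + M)*(M - 5*M²) (F(M) = (M + (-5*M)*M)*(-2 + M) = (M - 5*M²)*(-2 + M) = (-2 + M)*(M - 5*M²))
15*(F(-5) + 6) = 15*(-5*(-2 - 5*(-5)² + 11*(-5)) + 6) = 15*(-5*(-2 - 5*25 - 55) + 6) = 15*(-5*(-2 - 125 - 55) + 6) = 15*(-5*(-182) + 6) = 15*(910 + 6) = 15*916 = 13740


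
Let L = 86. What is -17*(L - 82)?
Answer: -68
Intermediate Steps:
-17*(L - 82) = -17*(86 - 82) = -17*4 = -68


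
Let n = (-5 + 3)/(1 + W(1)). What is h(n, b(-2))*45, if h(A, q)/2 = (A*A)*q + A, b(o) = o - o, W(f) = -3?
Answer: 90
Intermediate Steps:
b(o) = 0
n = 1 (n = (-5 + 3)/(1 - 3) = -2/(-2) = -2*(-½) = 1)
h(A, q) = 2*A + 2*q*A² (h(A, q) = 2*((A*A)*q + A) = 2*(A²*q + A) = 2*(q*A² + A) = 2*(A + q*A²) = 2*A + 2*q*A²)
h(n, b(-2))*45 = (2*1*(1 + 1*0))*45 = (2*1*(1 + 0))*45 = (2*1*1)*45 = 2*45 = 90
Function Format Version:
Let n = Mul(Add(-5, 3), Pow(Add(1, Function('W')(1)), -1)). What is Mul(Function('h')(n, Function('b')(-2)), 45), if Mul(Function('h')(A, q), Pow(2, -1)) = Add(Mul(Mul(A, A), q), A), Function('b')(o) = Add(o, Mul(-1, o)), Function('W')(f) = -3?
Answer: 90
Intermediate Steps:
Function('b')(o) = 0
n = 1 (n = Mul(Add(-5, 3), Pow(Add(1, -3), -1)) = Mul(-2, Pow(-2, -1)) = Mul(-2, Rational(-1, 2)) = 1)
Function('h')(A, q) = Add(Mul(2, A), Mul(2, q, Pow(A, 2))) (Function('h')(A, q) = Mul(2, Add(Mul(Mul(A, A), q), A)) = Mul(2, Add(Mul(Pow(A, 2), q), A)) = Mul(2, Add(Mul(q, Pow(A, 2)), A)) = Mul(2, Add(A, Mul(q, Pow(A, 2)))) = Add(Mul(2, A), Mul(2, q, Pow(A, 2))))
Mul(Function('h')(n, Function('b')(-2)), 45) = Mul(Mul(2, 1, Add(1, Mul(1, 0))), 45) = Mul(Mul(2, 1, Add(1, 0)), 45) = Mul(Mul(2, 1, 1), 45) = Mul(2, 45) = 90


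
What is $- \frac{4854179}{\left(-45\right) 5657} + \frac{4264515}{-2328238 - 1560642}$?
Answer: $\frac{3558344673709}{197994547440} \approx 17.972$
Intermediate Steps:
$- \frac{4854179}{\left(-45\right) 5657} + \frac{4264515}{-2328238 - 1560642} = - \frac{4854179}{-254565} + \frac{4264515}{-3888880} = \left(-4854179\right) \left(- \frac{1}{254565}\right) + 4264515 \left(- \frac{1}{3888880}\right) = \frac{4854179}{254565} - \frac{852903}{777776} = \frac{3558344673709}{197994547440}$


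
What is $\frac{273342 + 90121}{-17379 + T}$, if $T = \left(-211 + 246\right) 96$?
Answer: $- \frac{363463}{14019} \approx -25.926$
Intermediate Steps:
$T = 3360$ ($T = 35 \cdot 96 = 3360$)
$\frac{273342 + 90121}{-17379 + T} = \frac{273342 + 90121}{-17379 + 3360} = \frac{363463}{-14019} = 363463 \left(- \frac{1}{14019}\right) = - \frac{363463}{14019}$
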